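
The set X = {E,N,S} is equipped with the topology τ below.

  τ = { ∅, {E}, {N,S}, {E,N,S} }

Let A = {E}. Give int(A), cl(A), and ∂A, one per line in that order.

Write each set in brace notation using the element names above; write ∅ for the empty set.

U open, U⊆A: ∅, {E}. int(A) = ⋃ = {E}
X∖A={N,S}, int(X∖A)={N,S}, hence cl(A)={E}
∂A: remove int from cl → ∅

int(A) = {E}
cl(A)  = {E}
∂A     = ∅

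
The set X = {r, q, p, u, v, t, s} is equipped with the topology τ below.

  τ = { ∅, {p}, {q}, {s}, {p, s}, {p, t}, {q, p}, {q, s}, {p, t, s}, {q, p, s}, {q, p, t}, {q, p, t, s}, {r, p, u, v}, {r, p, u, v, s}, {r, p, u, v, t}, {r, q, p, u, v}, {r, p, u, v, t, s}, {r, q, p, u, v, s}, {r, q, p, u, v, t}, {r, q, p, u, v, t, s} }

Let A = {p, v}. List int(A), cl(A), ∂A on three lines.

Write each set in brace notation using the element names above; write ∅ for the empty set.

int(A) = {p}
cl(A)  = {r, p, u, v, t}
∂A     = {r, u, v, t}

U open, U⊆A: ∅, {p}. int(A) = ⋃ = {p}
X∖A={r, q, u, t, s}, int(X∖A)={q, s}, hence cl(A)={r, p, u, v, t}
∂A: remove int from cl → {r, u, v, t}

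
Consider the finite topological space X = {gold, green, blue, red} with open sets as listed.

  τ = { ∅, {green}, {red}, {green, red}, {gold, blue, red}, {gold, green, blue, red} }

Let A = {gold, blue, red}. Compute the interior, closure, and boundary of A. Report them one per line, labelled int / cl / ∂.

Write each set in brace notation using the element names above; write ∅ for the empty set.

int(A) = {gold, blue, red}
cl(A)  = {gold, blue, red}
∂A     = ∅

U open, U⊆A: ∅, {red}, {gold, blue, red}. int(A) = ⋃ = {gold, blue, red}
X∖A={green}, int(X∖A)={green}, hence cl(A)={gold, blue, red}
∂A: remove int from cl → ∅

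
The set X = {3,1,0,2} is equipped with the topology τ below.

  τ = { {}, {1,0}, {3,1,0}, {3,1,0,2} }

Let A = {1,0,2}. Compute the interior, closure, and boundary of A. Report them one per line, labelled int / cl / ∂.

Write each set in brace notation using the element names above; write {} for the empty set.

open subsets of A: {}, {1,0}; so int(A) = {1,0}
closure: X∖int(X∖A) = X∖{} = {3,1,0,2}
∂A = {3,1,0,2} minus {1,0} = {3,2}

int(A) = {1,0}
cl(A)  = {3,1,0,2}
∂A     = {3,2}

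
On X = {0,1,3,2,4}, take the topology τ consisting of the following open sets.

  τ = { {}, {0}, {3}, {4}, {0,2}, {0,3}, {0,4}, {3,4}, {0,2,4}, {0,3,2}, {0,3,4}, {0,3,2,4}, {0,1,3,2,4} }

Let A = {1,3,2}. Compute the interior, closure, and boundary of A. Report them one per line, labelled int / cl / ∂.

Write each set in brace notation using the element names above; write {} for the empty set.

int(A) = {3}
cl(A)  = {1,3,2}
∂A     = {1,2}

opens ⊆ A: {}, {3}; union → int = {3}
complement {0,4}; its interior {0,4}; cl(A) = X∖{0,4} = {1,3,2}
boundary = {1,3,2} ∖ {3} = {1,2}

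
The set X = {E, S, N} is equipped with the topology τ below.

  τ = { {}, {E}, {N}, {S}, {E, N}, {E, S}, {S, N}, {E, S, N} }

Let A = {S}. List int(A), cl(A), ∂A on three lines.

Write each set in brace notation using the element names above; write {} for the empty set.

U open, U⊆A: {}, {S}. int(A) = ⋃ = {S}
X∖A={E, N}, int(X∖A)={E, N}, hence cl(A)={S}
∂A: remove int from cl → {}

int(A) = {S}
cl(A)  = {S}
∂A     = {}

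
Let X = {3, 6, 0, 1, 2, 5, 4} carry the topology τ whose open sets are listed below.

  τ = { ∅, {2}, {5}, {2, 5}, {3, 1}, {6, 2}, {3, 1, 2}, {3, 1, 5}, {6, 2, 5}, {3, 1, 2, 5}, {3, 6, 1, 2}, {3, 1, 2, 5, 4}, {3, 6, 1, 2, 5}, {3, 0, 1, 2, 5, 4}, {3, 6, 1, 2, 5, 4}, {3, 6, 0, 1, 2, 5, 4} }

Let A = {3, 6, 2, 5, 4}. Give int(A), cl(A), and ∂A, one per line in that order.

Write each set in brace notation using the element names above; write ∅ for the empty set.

int(A) = {6, 2, 5}
cl(A)  = {3, 6, 0, 1, 2, 5, 4}
∂A     = {3, 0, 1, 4}

opens ⊆ A: ∅, {2}, {5}, {2, 5}, {6, 2}, {6, 2, 5}; union → int = {6, 2, 5}
complement {0, 1}; its interior ∅; cl(A) = X∖∅ = {3, 6, 0, 1, 2, 5, 4}
boundary = {3, 6, 0, 1, 2, 5, 4} ∖ {6, 2, 5} = {3, 0, 1, 4}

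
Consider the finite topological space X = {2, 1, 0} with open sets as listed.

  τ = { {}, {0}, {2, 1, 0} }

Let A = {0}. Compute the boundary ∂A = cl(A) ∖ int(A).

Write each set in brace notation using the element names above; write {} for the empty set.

open subsets of A: {}, {0}; so int(A) = {0}
closure: X∖int(X∖A) = X∖{} = {2, 1, 0}
∂A = {2, 1, 0} minus {0} = {2, 1}

{2, 1}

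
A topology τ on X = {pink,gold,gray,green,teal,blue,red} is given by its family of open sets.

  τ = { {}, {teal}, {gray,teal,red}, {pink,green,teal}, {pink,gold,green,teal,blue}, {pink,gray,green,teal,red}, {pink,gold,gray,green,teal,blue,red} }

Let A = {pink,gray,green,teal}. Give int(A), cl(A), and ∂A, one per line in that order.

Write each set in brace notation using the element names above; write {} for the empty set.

U open, U⊆A: {}, {teal}, {pink,green,teal}. int(A) = ⋃ = {pink,green,teal}
X∖A={gold,blue,red}, int(X∖A)={}, hence cl(A)={pink,gold,gray,green,teal,blue,red}
∂A: remove int from cl → {gold,gray,blue,red}

int(A) = {pink,green,teal}
cl(A)  = {pink,gold,gray,green,teal,blue,red}
∂A     = {gold,gray,blue,red}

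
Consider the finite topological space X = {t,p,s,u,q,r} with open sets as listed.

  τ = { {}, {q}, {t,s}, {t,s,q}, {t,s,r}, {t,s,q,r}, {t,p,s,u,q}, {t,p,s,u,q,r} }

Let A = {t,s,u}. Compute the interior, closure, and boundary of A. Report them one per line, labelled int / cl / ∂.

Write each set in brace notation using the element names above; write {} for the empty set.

U open, U⊆A: {}, {t,s}. int(A) = ⋃ = {t,s}
X∖A={p,q,r}, int(X∖A)={q}, hence cl(A)={t,p,s,u,r}
∂A: remove int from cl → {p,u,r}

int(A) = {t,s}
cl(A)  = {t,p,s,u,r}
∂A     = {p,u,r}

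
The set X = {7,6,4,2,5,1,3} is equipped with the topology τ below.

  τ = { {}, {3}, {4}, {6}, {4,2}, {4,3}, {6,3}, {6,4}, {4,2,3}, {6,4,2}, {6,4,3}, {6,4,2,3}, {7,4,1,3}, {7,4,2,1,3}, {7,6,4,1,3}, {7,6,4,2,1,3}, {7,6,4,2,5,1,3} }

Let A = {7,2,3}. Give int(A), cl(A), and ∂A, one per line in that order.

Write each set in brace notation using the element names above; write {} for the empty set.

int(A) = {3}
cl(A)  = {7,2,5,1,3}
∂A     = {7,2,5,1}

open subsets of A: {}, {3}; so int(A) = {3}
closure: X∖int(X∖A) = X∖{6,4} = {7,2,5,1,3}
∂A = {7,2,5,1,3} minus {3} = {7,2,5,1}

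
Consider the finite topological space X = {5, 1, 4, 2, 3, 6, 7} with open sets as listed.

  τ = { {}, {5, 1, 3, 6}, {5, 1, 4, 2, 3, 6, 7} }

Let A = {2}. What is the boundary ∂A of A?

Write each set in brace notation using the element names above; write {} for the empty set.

{4, 2, 7}

open subsets of A: {}; so int(A) = {}
closure: X∖int(X∖A) = X∖{5, 1, 3, 6} = {4, 2, 7}
∂A = {4, 2, 7} minus {} = {4, 2, 7}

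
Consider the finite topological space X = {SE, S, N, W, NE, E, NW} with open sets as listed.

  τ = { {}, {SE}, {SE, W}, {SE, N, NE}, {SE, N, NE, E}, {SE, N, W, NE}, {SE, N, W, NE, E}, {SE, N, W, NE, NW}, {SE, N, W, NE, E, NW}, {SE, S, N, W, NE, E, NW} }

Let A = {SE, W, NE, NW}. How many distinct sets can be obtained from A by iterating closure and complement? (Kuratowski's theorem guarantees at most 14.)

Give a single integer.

6

cl via duality: int({S, N, E}) = {}, so X∖{} = {SE, S, N, W, NE, E, NW}
Write k for closure, c for complement:
  1. A     = {SE, W, NE, NW}
  2. kA    = {SE, S, N, W, NE, E, NW}
  3. cA    = {S, N, E}
  4. ckA   = {}
  5. kcA   = {S, N, NE, E, NW}
  6. ckcA  = {SE, W}
applying k or c yields no new set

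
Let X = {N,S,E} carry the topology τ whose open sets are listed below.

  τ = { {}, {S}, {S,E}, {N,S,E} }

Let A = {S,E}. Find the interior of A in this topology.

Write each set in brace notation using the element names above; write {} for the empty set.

U open, U⊆A: {}, {S}, {S,E}. int(A) = ⋃ = {S,E}

{S,E}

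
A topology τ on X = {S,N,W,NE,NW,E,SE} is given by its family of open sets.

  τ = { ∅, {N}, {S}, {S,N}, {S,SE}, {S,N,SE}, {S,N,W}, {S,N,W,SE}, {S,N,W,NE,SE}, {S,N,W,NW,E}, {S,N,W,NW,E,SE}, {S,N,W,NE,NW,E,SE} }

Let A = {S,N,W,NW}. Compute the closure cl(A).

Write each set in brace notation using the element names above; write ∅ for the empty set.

{S,N,W,NE,NW,E,SE}

X∖A={NE,E,SE}, int(X∖A)=∅, hence cl(A)={S,N,W,NE,NW,E,SE}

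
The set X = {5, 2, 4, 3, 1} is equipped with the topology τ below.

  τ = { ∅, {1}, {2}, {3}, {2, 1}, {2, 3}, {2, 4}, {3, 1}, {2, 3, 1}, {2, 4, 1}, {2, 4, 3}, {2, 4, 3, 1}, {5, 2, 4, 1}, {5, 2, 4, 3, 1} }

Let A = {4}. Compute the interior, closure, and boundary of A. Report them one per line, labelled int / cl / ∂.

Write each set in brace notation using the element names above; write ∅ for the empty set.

interior: largest open inside A is ∅ (from ∅)
cl via duality: int({5, 2, 3, 1}) = {2, 3, 1}, so X∖{2, 3, 1} = {5, 4}
cl∖int = {5, 4}

int(A) = ∅
cl(A)  = {5, 4}
∂A     = {5, 4}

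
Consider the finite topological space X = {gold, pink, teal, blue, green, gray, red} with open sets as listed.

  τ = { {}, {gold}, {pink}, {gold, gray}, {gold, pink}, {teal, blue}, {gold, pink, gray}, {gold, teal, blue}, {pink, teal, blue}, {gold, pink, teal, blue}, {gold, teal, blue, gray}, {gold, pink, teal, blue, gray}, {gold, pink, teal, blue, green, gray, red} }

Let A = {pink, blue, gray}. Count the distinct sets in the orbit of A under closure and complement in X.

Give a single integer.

12

complement {gold, teal, green, red}; its interior {gold}; cl(A) = X∖{gold} = {pink, teal, blue, green, gray, red}
With k = closure, c = complement:
  1. A     = {pink, blue, gray}
  2. kA    = {pink, teal, blue, green, gray, red}
  3. cA    = {gold, teal, green, red}
  4. ckA   = {gold}
  5. kcA   = {gold, teal, blue, green, gray, red}
  6. kckA  = {gold, green, gray, red}
  7. ckcA  = {pink}
  8. ckckA = {pink, teal, blue}
  9. kckcA = {pink, green, red}
  10. kckckA = {pink, teal, blue, green, red}
  11. ckckcA = {gold, teal, blue, gray}
  12. ckckckA = {gold, gray}
k, c of each give nothing new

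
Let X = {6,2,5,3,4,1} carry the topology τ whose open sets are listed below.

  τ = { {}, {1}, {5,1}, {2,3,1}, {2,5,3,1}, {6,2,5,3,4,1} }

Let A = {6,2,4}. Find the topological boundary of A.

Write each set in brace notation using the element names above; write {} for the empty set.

{6,2,3,4}

interior: largest open inside A is {} (from {})
cl via duality: int({5,3,1}) = {5,1}, so X∖{5,1} = {6,2,3,4}
cl∖int = {6,2,3,4}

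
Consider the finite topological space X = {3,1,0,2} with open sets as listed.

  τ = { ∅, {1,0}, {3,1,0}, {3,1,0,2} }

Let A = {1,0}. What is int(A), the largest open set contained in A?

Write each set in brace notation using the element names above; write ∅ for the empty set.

{1,0}

U open, U⊆A: ∅, {1,0}. int(A) = ⋃ = {1,0}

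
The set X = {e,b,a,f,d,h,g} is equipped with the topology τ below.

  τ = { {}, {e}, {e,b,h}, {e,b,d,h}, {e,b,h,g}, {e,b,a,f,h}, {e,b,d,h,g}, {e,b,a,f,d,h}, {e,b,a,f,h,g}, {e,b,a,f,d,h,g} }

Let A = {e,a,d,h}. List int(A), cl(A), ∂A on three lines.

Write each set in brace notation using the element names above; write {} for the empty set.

int(A) = {e}
cl(A)  = {e,b,a,f,d,h,g}
∂A     = {b,a,f,d,h,g}

opens ⊆ A: {}, {e}; union → int = {e}
complement {b,f,g}; its interior {}; cl(A) = X∖{} = {e,b,a,f,d,h,g}
boundary = {e,b,a,f,d,h,g} ∖ {e} = {b,a,f,d,h,g}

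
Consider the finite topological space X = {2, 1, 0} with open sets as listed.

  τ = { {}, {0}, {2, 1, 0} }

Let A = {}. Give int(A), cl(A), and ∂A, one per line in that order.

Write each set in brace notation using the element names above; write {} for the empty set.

opens ⊆ A: {}; union → int = {}
complement {2, 1, 0}; its interior {2, 1, 0}; cl(A) = X∖{2, 1, 0} = {}
boundary = {} ∖ {} = {}

int(A) = {}
cl(A)  = {}
∂A     = {}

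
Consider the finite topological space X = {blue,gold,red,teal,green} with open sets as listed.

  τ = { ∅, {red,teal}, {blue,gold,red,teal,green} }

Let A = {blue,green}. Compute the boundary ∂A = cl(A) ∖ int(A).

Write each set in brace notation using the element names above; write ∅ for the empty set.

{blue,gold,green}

interior: largest open inside A is ∅ (from ∅)
cl via duality: int({gold,red,teal}) = {red,teal}, so X∖{red,teal} = {blue,gold,green}
cl∖int = {blue,gold,green}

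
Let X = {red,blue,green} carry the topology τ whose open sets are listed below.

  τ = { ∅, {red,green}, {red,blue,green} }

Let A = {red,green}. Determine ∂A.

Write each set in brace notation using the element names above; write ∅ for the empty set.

{blue}

U open, U⊆A: ∅, {red,green}. int(A) = ⋃ = {red,green}
X∖A={blue}, int(X∖A)=∅, hence cl(A)={red,blue,green}
∂A: remove int from cl → {blue}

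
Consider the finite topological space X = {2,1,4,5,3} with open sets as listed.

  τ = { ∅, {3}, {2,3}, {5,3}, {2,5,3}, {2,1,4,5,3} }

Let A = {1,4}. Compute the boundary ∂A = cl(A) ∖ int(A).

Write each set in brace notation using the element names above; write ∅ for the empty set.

open subsets of A: ∅; so int(A) = ∅
closure: X∖int(X∖A) = X∖{2,5,3} = {1,4}
∂A = {1,4} minus ∅ = {1,4}

{1,4}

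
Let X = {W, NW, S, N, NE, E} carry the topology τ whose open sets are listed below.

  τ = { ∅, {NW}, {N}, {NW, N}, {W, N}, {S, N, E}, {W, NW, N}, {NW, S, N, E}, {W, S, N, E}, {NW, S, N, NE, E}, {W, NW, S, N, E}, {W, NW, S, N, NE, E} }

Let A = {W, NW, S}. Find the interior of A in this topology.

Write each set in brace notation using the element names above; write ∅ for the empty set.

{NW}

open subsets of A: ∅, {NW}; so int(A) = {NW}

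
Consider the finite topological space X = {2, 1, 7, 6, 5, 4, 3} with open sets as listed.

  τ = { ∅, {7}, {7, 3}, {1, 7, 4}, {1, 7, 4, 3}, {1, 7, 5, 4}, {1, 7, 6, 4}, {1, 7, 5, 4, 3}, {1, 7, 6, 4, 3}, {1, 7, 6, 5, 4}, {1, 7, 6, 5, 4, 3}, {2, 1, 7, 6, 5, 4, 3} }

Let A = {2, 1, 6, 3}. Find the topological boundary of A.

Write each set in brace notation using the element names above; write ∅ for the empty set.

{2, 1, 6, 5, 4, 3}

opens ⊆ A: ∅; union → int = ∅
complement {7, 5, 4}; its interior {7}; cl(A) = X∖{7} = {2, 1, 6, 5, 4, 3}
boundary = {2, 1, 6, 5, 4, 3} ∖ ∅ = {2, 1, 6, 5, 4, 3}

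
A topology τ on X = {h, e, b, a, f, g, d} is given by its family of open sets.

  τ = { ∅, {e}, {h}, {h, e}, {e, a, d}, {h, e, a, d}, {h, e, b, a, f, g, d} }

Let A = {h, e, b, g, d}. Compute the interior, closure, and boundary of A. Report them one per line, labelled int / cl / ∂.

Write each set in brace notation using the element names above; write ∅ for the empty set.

open subsets of A: ∅, {e}, {h}, {h, e}; so int(A) = {h, e}
closure: X∖int(X∖A) = X∖∅ = {h, e, b, a, f, g, d}
∂A = {h, e, b, a, f, g, d} minus {h, e} = {b, a, f, g, d}

int(A) = {h, e}
cl(A)  = {h, e, b, a, f, g, d}
∂A     = {b, a, f, g, d}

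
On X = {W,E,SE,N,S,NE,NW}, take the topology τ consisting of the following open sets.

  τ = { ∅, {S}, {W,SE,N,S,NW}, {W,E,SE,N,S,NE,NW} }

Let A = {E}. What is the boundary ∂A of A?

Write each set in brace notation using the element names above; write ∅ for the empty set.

{E,NE}

U open, U⊆A: ∅. int(A) = ⋃ = ∅
X∖A={W,SE,N,S,NE,NW}, int(X∖A)={W,SE,N,S,NW}, hence cl(A)={E,NE}
∂A: remove int from cl → {E,NE}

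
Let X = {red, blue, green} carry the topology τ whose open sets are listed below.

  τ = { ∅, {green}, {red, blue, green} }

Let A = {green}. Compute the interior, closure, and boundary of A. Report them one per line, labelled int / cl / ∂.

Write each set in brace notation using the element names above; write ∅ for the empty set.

U open, U⊆A: ∅, {green}. int(A) = ⋃ = {green}
X∖A={red, blue}, int(X∖A)=∅, hence cl(A)={red, blue, green}
∂A: remove int from cl → {red, blue}

int(A) = {green}
cl(A)  = {red, blue, green}
∂A     = {red, blue}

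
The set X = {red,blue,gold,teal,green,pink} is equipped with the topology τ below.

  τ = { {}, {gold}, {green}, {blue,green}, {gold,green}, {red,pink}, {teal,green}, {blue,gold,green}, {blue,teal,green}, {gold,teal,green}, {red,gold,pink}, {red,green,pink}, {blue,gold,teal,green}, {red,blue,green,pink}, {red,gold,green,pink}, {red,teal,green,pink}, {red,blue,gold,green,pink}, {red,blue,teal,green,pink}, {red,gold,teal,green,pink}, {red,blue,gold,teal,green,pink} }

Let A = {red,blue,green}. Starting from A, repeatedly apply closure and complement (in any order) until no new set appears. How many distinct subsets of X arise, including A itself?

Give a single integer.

complement {gold,teal,pink}; its interior {gold}; cl(A) = X∖{gold} = {red,blue,teal,green,pink}
With k = closure, c = complement:
  1. A     = {red,blue,green}
  2. kA    = {red,blue,teal,green,pink}
  3. cA    = {gold,teal,pink}
  4. ckA   = {gold}
  5. kcA   = {red,gold,teal,pink}
  6. ckcA  = {blue,green}
  7. kckcA = {blue,teal,green}
  8. ckckcA = {red,gold,pink}
k, c of each give nothing new

8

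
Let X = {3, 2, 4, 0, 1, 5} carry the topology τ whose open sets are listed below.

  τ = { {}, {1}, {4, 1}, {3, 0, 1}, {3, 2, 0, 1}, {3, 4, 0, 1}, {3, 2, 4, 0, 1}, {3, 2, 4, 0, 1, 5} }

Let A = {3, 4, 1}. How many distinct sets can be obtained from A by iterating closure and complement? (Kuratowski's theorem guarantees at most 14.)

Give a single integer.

cl via duality: int({2, 0, 5}) = {}, so X∖{} = {3, 2, 4, 0, 1, 5}
Write k for closure, c for complement:
  1. A     = {3, 4, 1}
  2. kA    = {3, 2, 4, 0, 1, 5}
  3. cA    = {2, 0, 5}
  4. ckA   = {}
  5. kcA   = {3, 2, 0, 5}
  6. ckcA  = {4, 1}
applying k or c yields no new set

6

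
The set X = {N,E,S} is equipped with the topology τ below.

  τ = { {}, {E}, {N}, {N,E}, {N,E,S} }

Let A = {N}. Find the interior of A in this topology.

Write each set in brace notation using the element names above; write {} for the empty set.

{N}

interior: largest open inside A is {N} (from {}, {N})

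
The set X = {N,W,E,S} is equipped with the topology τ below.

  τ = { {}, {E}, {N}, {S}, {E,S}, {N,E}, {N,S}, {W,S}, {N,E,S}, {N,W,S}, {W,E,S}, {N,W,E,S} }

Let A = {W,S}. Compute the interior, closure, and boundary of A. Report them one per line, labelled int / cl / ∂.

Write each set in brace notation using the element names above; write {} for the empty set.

int(A) = {W,S}
cl(A)  = {W,S}
∂A     = {}

interior: largest open inside A is {W,S} (from {}, {S}, {W,S})
cl via duality: int({N,E}) = {N,E}, so X∖{N,E} = {W,S}
cl∖int = {}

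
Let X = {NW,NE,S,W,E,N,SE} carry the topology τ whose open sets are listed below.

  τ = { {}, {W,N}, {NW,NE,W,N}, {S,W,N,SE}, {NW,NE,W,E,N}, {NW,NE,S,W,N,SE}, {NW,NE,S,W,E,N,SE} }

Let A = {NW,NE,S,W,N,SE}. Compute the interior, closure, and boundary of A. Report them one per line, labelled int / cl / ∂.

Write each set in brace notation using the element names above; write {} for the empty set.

U open, U⊆A: {}, {W,N}, {NW,NE,W,N}, {S,W,N,SE}, {NW,NE,S,W,N,SE}. int(A) = ⋃ = {NW,NE,S,W,N,SE}
X∖A={E}, int(X∖A)={}, hence cl(A)={NW,NE,S,W,E,N,SE}
∂A: remove int from cl → {E}

int(A) = {NW,NE,S,W,N,SE}
cl(A)  = {NW,NE,S,W,E,N,SE}
∂A     = {E}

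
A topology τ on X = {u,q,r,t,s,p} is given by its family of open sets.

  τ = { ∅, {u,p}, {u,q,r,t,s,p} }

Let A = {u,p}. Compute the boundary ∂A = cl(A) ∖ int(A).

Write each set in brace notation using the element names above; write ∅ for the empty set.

opens ⊆ A: ∅, {u,p}; union → int = {u,p}
complement {q,r,t,s}; its interior ∅; cl(A) = X∖∅ = {u,q,r,t,s,p}
boundary = {u,q,r,t,s,p} ∖ {u,p} = {q,r,t,s}

{q,r,t,s}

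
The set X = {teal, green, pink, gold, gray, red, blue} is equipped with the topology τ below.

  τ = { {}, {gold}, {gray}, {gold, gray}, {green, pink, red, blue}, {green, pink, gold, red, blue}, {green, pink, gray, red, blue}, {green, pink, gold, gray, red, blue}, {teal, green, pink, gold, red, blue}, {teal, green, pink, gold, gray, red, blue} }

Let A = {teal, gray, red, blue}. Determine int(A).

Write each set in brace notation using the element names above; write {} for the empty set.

{gray}

opens ⊆ A: {}, {gray}; union → int = {gray}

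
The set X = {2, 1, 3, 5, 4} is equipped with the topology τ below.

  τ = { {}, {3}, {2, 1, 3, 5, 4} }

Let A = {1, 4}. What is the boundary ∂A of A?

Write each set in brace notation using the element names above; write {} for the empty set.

interior: largest open inside A is {} (from {})
cl via duality: int({2, 3, 5}) = {3}, so X∖{3} = {2, 1, 5, 4}
cl∖int = {2, 1, 5, 4}

{2, 1, 5, 4}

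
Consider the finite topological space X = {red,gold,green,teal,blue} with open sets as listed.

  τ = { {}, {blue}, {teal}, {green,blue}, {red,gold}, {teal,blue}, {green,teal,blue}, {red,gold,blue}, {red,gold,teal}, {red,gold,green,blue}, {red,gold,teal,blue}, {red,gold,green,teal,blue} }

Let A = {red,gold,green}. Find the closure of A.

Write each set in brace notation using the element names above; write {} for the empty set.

{red,gold,green}

cl via duality: int({teal,blue}) = {teal,blue}, so X∖{teal,blue} = {red,gold,green}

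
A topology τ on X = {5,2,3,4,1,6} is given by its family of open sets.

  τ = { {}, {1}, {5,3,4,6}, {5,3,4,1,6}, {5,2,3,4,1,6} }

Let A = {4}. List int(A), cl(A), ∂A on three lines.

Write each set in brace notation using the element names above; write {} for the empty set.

int(A) = {}
cl(A)  = {5,2,3,4,6}
∂A     = {5,2,3,4,6}

open subsets of A: {}; so int(A) = {}
closure: X∖int(X∖A) = X∖{1} = {5,2,3,4,6}
∂A = {5,2,3,4,6} minus {} = {5,2,3,4,6}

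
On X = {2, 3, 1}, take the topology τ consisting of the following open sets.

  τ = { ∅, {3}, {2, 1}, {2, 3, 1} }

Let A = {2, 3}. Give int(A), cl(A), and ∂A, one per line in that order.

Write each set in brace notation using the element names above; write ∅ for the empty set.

int(A) = {3}
cl(A)  = {2, 3, 1}
∂A     = {2, 1}

opens ⊆ A: ∅, {3}; union → int = {3}
complement {1}; its interior ∅; cl(A) = X∖∅ = {2, 3, 1}
boundary = {2, 3, 1} ∖ {3} = {2, 1}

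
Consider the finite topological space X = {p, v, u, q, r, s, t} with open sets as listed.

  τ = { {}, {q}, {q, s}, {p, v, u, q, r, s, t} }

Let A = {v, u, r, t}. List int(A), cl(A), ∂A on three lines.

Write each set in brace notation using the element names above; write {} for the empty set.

U open, U⊆A: {}. int(A) = ⋃ = {}
X∖A={p, q, s}, int(X∖A)={q, s}, hence cl(A)={p, v, u, r, t}
∂A: remove int from cl → {p, v, u, r, t}

int(A) = {}
cl(A)  = {p, v, u, r, t}
∂A     = {p, v, u, r, t}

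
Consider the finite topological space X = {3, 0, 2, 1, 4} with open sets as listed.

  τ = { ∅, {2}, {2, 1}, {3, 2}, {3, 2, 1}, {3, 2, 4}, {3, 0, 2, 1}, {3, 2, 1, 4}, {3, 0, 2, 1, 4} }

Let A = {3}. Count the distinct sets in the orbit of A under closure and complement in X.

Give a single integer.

6

complement {0, 2, 1, 4}; its interior {2, 1}; cl(A) = X∖{2, 1} = {3, 0, 4}
With k = closure, c = complement:
  1. A     = {3}
  2. kA    = {3, 0, 4}
  3. cA    = {0, 2, 1, 4}
  4. ckA   = {2, 1}
  5. kcA   = {3, 0, 2, 1, 4}
  6. ckcA  = ∅
k, c of each give nothing new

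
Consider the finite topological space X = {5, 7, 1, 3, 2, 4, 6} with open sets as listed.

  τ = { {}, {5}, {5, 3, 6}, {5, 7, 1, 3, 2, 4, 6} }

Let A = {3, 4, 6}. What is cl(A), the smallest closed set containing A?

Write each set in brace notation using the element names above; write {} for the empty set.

complement {5, 7, 1, 2}; its interior {5}; cl(A) = X∖{5} = {7, 1, 3, 2, 4, 6}

{7, 1, 3, 2, 4, 6}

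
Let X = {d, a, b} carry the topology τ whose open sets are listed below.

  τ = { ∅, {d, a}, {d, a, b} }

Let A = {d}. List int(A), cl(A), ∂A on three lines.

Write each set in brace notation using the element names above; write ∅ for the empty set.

int(A) = ∅
cl(A)  = {d, a, b}
∂A     = {d, a, b}

interior: largest open inside A is ∅ (from ∅)
cl via duality: int({a, b}) = ∅, so X∖∅ = {d, a, b}
cl∖int = {d, a, b}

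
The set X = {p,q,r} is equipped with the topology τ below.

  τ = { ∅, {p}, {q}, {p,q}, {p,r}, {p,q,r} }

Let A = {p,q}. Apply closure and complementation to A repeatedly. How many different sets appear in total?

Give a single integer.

cl via duality: int({r}) = ∅, so X∖∅ = {p,q,r}
Write k for closure, c for complement:
  1. A     = {p,q}
  2. kA    = {p,q,r}
  3. cA    = {r}
  4. ckA   = ∅
applying k or c yields no new set

4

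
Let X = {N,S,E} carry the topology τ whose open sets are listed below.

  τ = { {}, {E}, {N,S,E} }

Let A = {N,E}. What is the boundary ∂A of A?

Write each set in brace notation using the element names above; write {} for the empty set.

interior: largest open inside A is {E} (from {}, {E})
cl via duality: int({S}) = {}, so X∖{} = {N,S,E}
cl∖int = {N,S}

{N,S}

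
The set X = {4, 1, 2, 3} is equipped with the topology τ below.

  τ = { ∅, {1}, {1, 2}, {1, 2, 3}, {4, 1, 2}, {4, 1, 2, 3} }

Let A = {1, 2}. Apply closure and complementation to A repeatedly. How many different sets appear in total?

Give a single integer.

cl via duality: int({4, 3}) = ∅, so X∖∅ = {4, 1, 2, 3}
Write k for closure, c for complement:
  1. A     = {1, 2}
  2. kA    = {4, 1, 2, 3}
  3. cA    = {4, 3}
  4. ckA   = ∅
applying k or c yields no new set

4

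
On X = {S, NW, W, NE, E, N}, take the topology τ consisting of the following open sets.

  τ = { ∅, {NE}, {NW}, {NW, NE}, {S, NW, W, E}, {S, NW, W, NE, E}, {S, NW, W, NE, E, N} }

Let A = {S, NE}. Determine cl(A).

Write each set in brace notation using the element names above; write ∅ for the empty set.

{S, W, NE, E, N}

complement {NW, W, E, N}; its interior {NW}; cl(A) = X∖{NW} = {S, W, NE, E, N}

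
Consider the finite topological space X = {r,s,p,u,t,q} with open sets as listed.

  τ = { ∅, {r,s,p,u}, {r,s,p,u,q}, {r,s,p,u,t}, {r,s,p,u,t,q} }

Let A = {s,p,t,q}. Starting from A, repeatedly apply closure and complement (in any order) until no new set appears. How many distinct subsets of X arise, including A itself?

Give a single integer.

4

complement {r,u}; its interior ∅; cl(A) = X∖∅ = {r,s,p,u,t,q}
With k = closure, c = complement:
  1. A     = {s,p,t,q}
  2. kA    = {r,s,p,u,t,q}
  3. cA    = {r,u}
  4. ckA   = ∅
k, c of each give nothing new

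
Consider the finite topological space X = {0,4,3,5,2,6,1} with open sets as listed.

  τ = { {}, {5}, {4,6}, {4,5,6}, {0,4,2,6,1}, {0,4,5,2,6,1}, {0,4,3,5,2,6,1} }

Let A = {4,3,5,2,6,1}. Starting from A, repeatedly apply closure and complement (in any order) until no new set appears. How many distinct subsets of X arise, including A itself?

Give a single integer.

6

closure: X∖int(X∖A) = X∖{} = {0,4,3,5,2,6,1}
Let k=closure and c=complement:
  1. A     = {4,3,5,2,6,1}
  2. kA    = {0,4,3,5,2,6,1}
  3. cA    = {0}
  4. ckA   = {}
  5. kcA   = {0,3,2,1}
  6. ckcA  = {4,5,6}
— saturated at 6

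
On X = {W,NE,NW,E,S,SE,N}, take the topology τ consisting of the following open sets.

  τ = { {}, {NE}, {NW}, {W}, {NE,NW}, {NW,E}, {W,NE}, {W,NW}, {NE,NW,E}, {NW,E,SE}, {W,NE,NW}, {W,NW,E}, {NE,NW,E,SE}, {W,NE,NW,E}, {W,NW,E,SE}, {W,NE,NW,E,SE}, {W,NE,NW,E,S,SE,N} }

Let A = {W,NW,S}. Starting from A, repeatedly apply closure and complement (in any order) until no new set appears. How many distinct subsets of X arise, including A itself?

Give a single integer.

8

X∖A={NE,E,SE,N}, int(X∖A)={NE}, hence cl(A)={W,NW,E,S,SE,N}
Orbit (k=closure, c=complement):
  1. A     = {W,NW,S}
  2. kA    = {W,NW,E,S,SE,N}
  3. cA    = {NE,E,SE,N}
  4. ckA   = {NE}
  5. kcA   = {NE,E,S,SE,N}
  6. kckA  = {NE,S,N}
  7. ckcA  = {W,NW}
  8. ckckA = {W,NW,E,SE}
(closed under both — stop)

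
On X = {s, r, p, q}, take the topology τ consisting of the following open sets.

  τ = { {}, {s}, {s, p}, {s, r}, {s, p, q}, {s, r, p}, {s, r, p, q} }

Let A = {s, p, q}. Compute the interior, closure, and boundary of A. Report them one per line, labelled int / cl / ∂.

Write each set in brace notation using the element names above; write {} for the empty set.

int(A) = {s, p, q}
cl(A)  = {s, r, p, q}
∂A     = {r}

interior: largest open inside A is {s, p, q} (from {}, {s}, {s, p}, {s, p, q})
cl via duality: int({r}) = {}, so X∖{} = {s, r, p, q}
cl∖int = {r}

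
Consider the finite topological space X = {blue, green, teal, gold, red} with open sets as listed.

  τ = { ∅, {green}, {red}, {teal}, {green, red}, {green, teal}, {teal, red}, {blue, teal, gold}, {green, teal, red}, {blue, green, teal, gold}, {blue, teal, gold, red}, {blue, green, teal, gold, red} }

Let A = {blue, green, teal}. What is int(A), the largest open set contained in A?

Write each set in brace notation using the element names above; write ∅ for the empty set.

{green, teal}

U open, U⊆A: ∅, {teal}, {green}, {green, teal}. int(A) = ⋃ = {green, teal}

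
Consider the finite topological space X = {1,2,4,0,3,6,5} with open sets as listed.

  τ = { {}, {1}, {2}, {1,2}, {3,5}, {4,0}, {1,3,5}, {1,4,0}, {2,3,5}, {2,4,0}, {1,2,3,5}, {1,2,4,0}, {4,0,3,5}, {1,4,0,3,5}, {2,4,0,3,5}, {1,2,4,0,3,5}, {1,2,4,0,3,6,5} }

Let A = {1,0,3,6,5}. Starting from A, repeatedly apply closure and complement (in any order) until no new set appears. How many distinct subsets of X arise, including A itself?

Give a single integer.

10

X∖A={2,4}, int(X∖A)={2}, hence cl(A)={1,4,0,3,6,5}
Orbit (k=closure, c=complement):
  1. A     = {1,0,3,6,5}
  2. kA    = {1,4,0,3,6,5}
  3. cA    = {2,4}
  4. ckA   = {2}
  5. kcA   = {2,4,0,6}
  6. kckA  = {2,6}
  7. ckcA  = {1,3,5}
  8. ckckA = {1,4,0,3,5}
  9. kckcA = {1,3,6,5}
  10. ckckcA = {2,4,0}
(closed under both — stop)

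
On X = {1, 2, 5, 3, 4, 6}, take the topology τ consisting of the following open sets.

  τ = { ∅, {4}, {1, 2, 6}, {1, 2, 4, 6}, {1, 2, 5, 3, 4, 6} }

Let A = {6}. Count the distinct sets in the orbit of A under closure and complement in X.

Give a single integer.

X∖A={1, 2, 5, 3, 4}, int(X∖A)={4}, hence cl(A)={1, 2, 5, 3, 6}
Orbit (k=closure, c=complement):
  1. A     = {6}
  2. kA    = {1, 2, 5, 3, 6}
  3. cA    = {1, 2, 5, 3, 4}
  4. ckA   = {4}
  5. kcA   = {1, 2, 5, 3, 4, 6}
  6. kckA  = {5, 3, 4}
  7. ckcA  = ∅
  8. ckckA = {1, 2, 6}
(closed under both — stop)

8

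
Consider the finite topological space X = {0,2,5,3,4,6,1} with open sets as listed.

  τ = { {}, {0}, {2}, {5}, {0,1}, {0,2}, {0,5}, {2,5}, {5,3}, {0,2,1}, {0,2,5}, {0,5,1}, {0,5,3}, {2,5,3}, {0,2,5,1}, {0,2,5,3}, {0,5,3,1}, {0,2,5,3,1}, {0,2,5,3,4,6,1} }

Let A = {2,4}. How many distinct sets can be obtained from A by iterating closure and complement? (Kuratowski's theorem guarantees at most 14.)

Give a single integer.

complement {0,5,3,6,1}; its interior {0,5,3,1}; cl(A) = X∖{0,5,3,1} = {2,4,6}
With k = closure, c = complement:
  1. A     = {2,4}
  2. kA    = {2,4,6}
  3. cA    = {0,5,3,6,1}
  4. ckA   = {0,5,3,1}
  5. kcA   = {0,5,3,4,6,1}
  6. ckcA  = {2}
k, c of each give nothing new

6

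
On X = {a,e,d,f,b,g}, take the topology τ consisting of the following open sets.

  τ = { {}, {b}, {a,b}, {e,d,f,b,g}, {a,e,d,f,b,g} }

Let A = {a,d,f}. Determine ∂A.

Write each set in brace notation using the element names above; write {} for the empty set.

interior: largest open inside A is {} (from {})
cl via duality: int({e,b,g}) = {b}, so X∖{b} = {a,e,d,f,g}
cl∖int = {a,e,d,f,g}

{a,e,d,f,g}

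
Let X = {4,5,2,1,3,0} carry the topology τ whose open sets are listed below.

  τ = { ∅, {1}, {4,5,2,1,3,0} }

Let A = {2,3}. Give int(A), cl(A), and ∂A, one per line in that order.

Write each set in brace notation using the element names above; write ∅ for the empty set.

U open, U⊆A: ∅. int(A) = ⋃ = ∅
X∖A={4,5,1,0}, int(X∖A)={1}, hence cl(A)={4,5,2,3,0}
∂A: remove int from cl → {4,5,2,3,0}

int(A) = ∅
cl(A)  = {4,5,2,3,0}
∂A     = {4,5,2,3,0}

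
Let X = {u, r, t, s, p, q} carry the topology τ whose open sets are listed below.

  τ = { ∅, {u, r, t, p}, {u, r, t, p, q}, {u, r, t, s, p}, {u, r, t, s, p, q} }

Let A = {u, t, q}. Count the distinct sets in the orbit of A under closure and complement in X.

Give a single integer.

4

X∖A={r, s, p}, int(X∖A)=∅, hence cl(A)={u, r, t, s, p, q}
Orbit (k=closure, c=complement):
  1. A     = {u, t, q}
  2. kA    = {u, r, t, s, p, q}
  3. cA    = {r, s, p}
  4. ckA   = ∅
(closed under both — stop)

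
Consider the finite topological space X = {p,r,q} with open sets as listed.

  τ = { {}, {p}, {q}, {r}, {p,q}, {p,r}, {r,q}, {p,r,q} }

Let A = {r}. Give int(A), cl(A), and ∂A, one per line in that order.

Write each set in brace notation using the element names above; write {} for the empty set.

open subsets of A: {}, {r}; so int(A) = {r}
closure: X∖int(X∖A) = X∖{p,q} = {r}
∂A = {r} minus {r} = {}

int(A) = {r}
cl(A)  = {r}
∂A     = {}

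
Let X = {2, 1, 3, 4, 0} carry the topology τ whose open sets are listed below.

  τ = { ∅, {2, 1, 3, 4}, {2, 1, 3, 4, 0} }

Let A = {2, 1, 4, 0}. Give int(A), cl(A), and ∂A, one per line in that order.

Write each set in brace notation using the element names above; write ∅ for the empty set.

open subsets of A: ∅; so int(A) = ∅
closure: X∖int(X∖A) = X∖∅ = {2, 1, 3, 4, 0}
∂A = {2, 1, 3, 4, 0} minus ∅ = {2, 1, 3, 4, 0}

int(A) = ∅
cl(A)  = {2, 1, 3, 4, 0}
∂A     = {2, 1, 3, 4, 0}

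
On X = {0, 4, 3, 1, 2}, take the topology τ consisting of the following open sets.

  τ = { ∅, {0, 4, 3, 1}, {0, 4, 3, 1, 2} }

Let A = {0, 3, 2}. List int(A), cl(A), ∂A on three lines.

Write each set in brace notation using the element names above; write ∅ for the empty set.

open subsets of A: ∅; so int(A) = ∅
closure: X∖int(X∖A) = X∖∅ = {0, 4, 3, 1, 2}
∂A = {0, 4, 3, 1, 2} minus ∅ = {0, 4, 3, 1, 2}

int(A) = ∅
cl(A)  = {0, 4, 3, 1, 2}
∂A     = {0, 4, 3, 1, 2}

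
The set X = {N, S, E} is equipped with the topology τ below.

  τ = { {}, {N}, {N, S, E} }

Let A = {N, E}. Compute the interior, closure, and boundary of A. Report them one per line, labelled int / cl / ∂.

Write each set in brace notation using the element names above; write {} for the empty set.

open subsets of A: {}, {N}; so int(A) = {N}
closure: X∖int(X∖A) = X∖{} = {N, S, E}
∂A = {N, S, E} minus {N} = {S, E}

int(A) = {N}
cl(A)  = {N, S, E}
∂A     = {S, E}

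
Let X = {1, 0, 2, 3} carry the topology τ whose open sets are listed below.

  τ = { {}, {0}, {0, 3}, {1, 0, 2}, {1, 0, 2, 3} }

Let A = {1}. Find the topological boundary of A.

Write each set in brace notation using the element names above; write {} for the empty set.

{1, 2}

U open, U⊆A: {}. int(A) = ⋃ = {}
X∖A={0, 2, 3}, int(X∖A)={0, 3}, hence cl(A)={1, 2}
∂A: remove int from cl → {1, 2}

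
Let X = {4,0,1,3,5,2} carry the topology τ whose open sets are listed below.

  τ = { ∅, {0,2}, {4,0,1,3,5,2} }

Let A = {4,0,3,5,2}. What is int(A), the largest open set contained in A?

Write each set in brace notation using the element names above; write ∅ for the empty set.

opens ⊆ A: ∅, {0,2}; union → int = {0,2}

{0,2}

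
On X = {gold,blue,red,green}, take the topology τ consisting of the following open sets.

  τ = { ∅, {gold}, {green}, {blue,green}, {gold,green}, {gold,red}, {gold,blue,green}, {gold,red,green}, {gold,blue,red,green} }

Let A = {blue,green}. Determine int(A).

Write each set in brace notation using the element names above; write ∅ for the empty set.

{blue,green}

U open, U⊆A: ∅, {green}, {blue,green}. int(A) = ⋃ = {blue,green}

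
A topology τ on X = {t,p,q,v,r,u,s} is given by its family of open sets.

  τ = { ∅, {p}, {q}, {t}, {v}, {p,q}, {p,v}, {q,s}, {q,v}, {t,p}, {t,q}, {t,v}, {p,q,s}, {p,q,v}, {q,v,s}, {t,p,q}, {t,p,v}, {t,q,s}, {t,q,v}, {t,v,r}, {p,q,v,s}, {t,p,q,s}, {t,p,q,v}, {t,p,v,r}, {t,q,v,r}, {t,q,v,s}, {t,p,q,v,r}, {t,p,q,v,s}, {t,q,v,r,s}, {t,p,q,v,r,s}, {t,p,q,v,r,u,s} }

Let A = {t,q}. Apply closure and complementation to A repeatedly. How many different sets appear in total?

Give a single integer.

6

cl via duality: int({p,v,r,u,s}) = {p,v}, so X∖{p,v} = {t,q,r,u,s}
Write k for closure, c for complement:
  1. A     = {t,q}
  2. kA    = {t,q,r,u,s}
  3. cA    = {p,v,r,u,s}
  4. ckA   = {p,v}
  5. kckA  = {p,v,r,u}
  6. ckckA = {t,q,s}
applying k or c yields no new set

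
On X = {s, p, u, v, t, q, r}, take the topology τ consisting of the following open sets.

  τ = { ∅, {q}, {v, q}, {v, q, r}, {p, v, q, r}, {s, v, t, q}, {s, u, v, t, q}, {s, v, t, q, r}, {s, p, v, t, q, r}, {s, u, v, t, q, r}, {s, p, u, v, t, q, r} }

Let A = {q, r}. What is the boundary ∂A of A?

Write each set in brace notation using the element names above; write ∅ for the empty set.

open subsets of A: ∅, {q}; so int(A) = {q}
closure: X∖int(X∖A) = X∖∅ = {s, p, u, v, t, q, r}
∂A = {s, p, u, v, t, q, r} minus {q} = {s, p, u, v, t, r}

{s, p, u, v, t, r}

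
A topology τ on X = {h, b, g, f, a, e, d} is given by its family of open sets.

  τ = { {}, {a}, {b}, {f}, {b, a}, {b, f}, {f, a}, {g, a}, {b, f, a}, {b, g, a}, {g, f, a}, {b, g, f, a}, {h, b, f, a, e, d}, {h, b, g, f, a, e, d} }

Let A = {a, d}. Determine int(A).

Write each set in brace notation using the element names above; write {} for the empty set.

{a}

opens ⊆ A: {}, {a}; union → int = {a}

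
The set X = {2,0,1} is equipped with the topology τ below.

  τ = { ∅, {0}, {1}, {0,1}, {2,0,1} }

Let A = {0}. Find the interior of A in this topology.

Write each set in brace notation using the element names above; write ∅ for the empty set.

{0}

opens ⊆ A: ∅, {0}; union → int = {0}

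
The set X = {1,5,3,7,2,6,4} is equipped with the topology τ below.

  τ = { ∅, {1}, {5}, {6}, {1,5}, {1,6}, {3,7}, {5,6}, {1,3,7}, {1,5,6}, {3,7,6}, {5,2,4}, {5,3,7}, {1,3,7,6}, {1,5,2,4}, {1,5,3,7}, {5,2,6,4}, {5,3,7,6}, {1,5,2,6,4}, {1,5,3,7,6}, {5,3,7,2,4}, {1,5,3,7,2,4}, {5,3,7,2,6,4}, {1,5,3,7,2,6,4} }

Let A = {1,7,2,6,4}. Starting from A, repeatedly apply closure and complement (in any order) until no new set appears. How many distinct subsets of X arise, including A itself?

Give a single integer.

8

complement {5,3}; its interior {5}; cl(A) = X∖{5} = {1,3,7,2,6,4}
With k = closure, c = complement:
  1. A     = {1,7,2,6,4}
  2. kA    = {1,3,7,2,6,4}
  3. cA    = {5,3}
  4. ckA   = {5}
  5. kcA   = {5,3,7,2,4}
  6. kckA  = {5,2,4}
  7. ckcA  = {1,6}
  8. ckckA = {1,3,7,6}
k, c of each give nothing new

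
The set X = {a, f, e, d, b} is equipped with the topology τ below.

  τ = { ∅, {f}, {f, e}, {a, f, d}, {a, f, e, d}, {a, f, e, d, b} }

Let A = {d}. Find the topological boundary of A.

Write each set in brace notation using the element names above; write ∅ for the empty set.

opens ⊆ A: ∅; union → int = ∅
complement {a, f, e, b}; its interior {f, e}; cl(A) = X∖{f, e} = {a, d, b}
boundary = {a, d, b} ∖ ∅ = {a, d, b}

{a, d, b}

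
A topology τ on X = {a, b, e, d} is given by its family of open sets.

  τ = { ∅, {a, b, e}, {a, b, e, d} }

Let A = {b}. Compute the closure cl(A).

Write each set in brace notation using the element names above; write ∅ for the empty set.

{a, b, e, d}

X∖A={a, e, d}, int(X∖A)=∅, hence cl(A)={a, b, e, d}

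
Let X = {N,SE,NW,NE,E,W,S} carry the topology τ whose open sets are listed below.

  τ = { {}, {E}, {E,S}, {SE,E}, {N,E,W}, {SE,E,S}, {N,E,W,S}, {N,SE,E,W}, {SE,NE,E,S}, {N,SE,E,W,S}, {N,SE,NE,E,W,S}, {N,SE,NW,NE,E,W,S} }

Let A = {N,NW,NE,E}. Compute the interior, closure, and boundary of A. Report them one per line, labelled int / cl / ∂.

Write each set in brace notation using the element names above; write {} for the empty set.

opens ⊆ A: {}, {E}; union → int = {E}
complement {SE,W,S}; its interior {}; cl(A) = X∖{} = {N,SE,NW,NE,E,W,S}
boundary = {N,SE,NW,NE,E,W,S} ∖ {E} = {N,SE,NW,NE,W,S}

int(A) = {E}
cl(A)  = {N,SE,NW,NE,E,W,S}
∂A     = {N,SE,NW,NE,W,S}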